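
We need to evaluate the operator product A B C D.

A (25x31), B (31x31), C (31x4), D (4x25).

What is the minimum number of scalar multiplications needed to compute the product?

9444

Adjacent pairs: AB = 25·31·31 = 24025; BC = 31·31·4 = 3844; CD = 31·4·25 = 3100.
Length 3: A..C: k=1: 0+3844+25·31·4=6944; k=2: 24025+0+25·31·4=27125 → min 6944 | B..D: k=2: 0+3100+31·31·25=27125; k=3: 3844+0+31·4·25=6944 → min 6944.
Length 4: A..D: k=1: 0+6944+25·31·25=26319; k=2: 24025+3100+25·31·25=46500; k=3: 6944+0+25·4·25=9444 → min 9444.
Optimal order: ((A (B C)) D) with cost 9444.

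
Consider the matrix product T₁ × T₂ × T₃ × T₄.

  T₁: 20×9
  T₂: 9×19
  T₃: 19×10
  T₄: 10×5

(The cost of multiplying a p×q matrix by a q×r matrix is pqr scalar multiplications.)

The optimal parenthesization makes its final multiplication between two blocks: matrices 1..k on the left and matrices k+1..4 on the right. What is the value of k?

Adjacent pairs: T₁T₂ = 20·9·19 = 3420; T₂T₃ = 9·19·10 = 1710; T₃T₄ = 19·10·5 = 950.
Length 3: T₁..T₃: k=1: 0+1710+20·9·10=3510; k=2: 3420+0+20·19·10=7220 → min 3510 | T₂..T₄: k=2: 0+950+9·19·5=1805; k=3: 1710+0+9·10·5=2160 → min 1805.
Top-level splits: k=1: (T₁..T₁)·(T₂..T₄) → 0+1805+20·9·5 = 2705; k=2: (T₁..T₂)·(T₃..T₄) → 3420+950+20·19·5 = 6270; k=3: (T₁..T₃)·(T₄..T₄) → 3510+0+20·10·5 = 4510.
Best split is after T₁, i.e. k = 1.

1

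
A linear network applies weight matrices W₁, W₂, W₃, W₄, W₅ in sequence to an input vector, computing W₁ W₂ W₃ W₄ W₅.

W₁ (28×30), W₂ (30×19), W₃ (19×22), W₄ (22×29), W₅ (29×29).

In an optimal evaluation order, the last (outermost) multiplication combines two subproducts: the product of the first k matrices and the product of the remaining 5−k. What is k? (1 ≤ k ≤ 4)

Adjacent pairs: W₁W₂ = 28·30·19 = 15960; W₂W₃ = 30·19·22 = 12540; W₃W₄ = 19·22·29 = 12122; W₄W₅ = 22·29·29 = 18502.
Length 3: W₁..W₃: k=1: 0+12540+28·30·22=31020; k=2: 15960+0+28·19·22=27664 → min 27664 | W₂..W₄: k=2: 0+12122+30·19·29=28652; k=3: 12540+0+30·22·29=31680 → min 28652 | W₃..W₅: k=3: 0+18502+19·22·29=30624; k=4: 12122+0+19·29·29=28101 → min 28101.
Length 4: W₁..W₄: k=1: 0+28652+28·30·29=53012; k=2: 15960+12122+28·19·29=43510; k=3: 27664+0+28·22·29=45528 → min 43510 | W₂..W₅: k=2: 0+28101+30·19·29=44631; k=3: 12540+18502+30·22·29=50182; k=4: 28652+0+30·29·29=53882 → min 44631.
Top-level splits: k=1: (W₁..W₁)·(W₂..W₅) → 0+44631+28·30·29 = 68991; k=2: (W₁..W₂)·(W₃..W₅) → 15960+28101+28·19·29 = 59489; k=3: (W₁..W₃)·(W₄..W₅) → 27664+18502+28·22·29 = 64030; k=4: (W₁..W₄)·(W₅..W₅) → 43510+0+28·29·29 = 67058.
Best split is after W₂, i.e. k = 2.

2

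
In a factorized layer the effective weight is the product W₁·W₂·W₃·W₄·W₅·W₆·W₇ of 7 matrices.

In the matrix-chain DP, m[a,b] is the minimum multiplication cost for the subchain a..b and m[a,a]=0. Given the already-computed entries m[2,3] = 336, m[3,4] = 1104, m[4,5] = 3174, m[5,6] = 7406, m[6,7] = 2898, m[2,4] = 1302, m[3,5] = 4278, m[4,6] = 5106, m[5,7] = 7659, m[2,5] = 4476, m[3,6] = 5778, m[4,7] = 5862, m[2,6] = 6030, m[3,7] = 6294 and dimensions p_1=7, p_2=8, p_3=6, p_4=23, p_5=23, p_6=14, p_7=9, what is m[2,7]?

6576

m[2,7] = min over k∈[2,6] of m[2,k]+m[k+1,7]+p_{1}·p_k·p_{7}.
k=2: 0 + 6294 + 7·8·9 = 6798; k=3: 336 + 5862 + 7·6·9 = 6576; k=4: 1302 + 7659 + 7·23·9 = 10410; k=5: 4476 + 2898 + 7·23·9 = 8823; k=6: 6030 + 0 + 7·14·9 = 6912.
Minimum: 6576 at k=3.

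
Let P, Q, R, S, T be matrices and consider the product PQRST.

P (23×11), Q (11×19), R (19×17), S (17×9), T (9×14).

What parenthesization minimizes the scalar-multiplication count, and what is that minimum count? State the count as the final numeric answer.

Adjacent pairs: PQ = 23·11·19 = 4807; QR = 11·19·17 = 3553; RS = 19·17·9 = 2907; ST = 17·9·14 = 2142.
Length 3: P..R: k=1: 0+3553+23·11·17=7854; k=2: 4807+0+23·19·17=12236 → min 7854 | Q..S: k=2: 0+2907+11·19·9=4788; k=3: 3553+0+11·17·9=5236 → min 4788 | R..T: k=3: 0+2142+19·17·14=6664; k=4: 2907+0+19·9·14=5301 → min 5301.
Length 4: P..S: k=1: 0+4788+23·11·9=7065; k=2: 4807+2907+23·19·9=11647; k=3: 7854+0+23·17·9=11373 → min 7065 | Q..T: k=2: 0+5301+11·19·14=8227; k=3: 3553+2142+11·17·14=8313; k=4: 4788+0+11·9·14=6174 → min 6174.
Length 5: P..T: k=1: 0+6174+23·11·14=9716; k=2: 4807+5301+23·19·14=16226; k=3: 7854+2142+23·17·14=15470; k=4: 7065+0+23·9·14=9963 → min 9716.
Optimal parenthesization: (P((Q(RS))T)) with cost 9716.

9716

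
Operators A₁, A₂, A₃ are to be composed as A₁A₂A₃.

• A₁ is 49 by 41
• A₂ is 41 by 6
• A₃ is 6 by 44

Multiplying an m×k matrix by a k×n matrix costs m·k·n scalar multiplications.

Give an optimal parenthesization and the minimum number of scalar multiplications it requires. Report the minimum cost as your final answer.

(A₁(A₂A₃)): cost 99220.
((A₁A₂)A₃): cost 24990.
Optimal: ((A₁A₂)A₃) with cost 24990.

24990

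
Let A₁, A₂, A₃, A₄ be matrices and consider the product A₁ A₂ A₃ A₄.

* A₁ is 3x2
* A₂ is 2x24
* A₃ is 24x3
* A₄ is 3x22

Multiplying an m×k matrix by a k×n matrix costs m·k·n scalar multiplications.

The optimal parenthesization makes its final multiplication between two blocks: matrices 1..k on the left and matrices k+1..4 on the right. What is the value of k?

3

Adjacent pairs: A₁A₂ = 3·2·24 = 144; A₂A₃ = 2·24·3 = 144; A₃A₄ = 24·3·22 = 1584.
Length 3: A₁..A₃: k=1: 0+144+3·2·3=162; k=2: 144+0+3·24·3=360 → min 162 | A₂..A₄: k=2: 0+1584+2·24·22=2640; k=3: 144+0+2·3·22=276 → min 276.
Top-level splits: k=1: (A₁..A₁)·(A₂..A₄) → 0+276+3·2·22 = 408; k=2: (A₁..A₂)·(A₃..A₄) → 144+1584+3·24·22 = 3312; k=3: (A₁..A₃)·(A₄..A₄) → 162+0+3·3·22 = 360.
Best split is after A₃, i.e. k = 3.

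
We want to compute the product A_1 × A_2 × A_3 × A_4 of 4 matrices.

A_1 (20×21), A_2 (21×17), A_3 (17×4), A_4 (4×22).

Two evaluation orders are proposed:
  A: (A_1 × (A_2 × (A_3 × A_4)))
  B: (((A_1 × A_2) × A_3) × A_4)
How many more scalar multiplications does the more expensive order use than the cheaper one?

Order A = (A_1 × (A_2 × (A_3 × A_4))): (A_3 × A_4): 17×4 by 4×22 → 17×22, cost 17·4·22 = 1496; (A_2 × (A_3 × A_4)): 21×17 by 17×22 → 21×22, cost 21·17·22 = 7854; cumulative 9350; (A_1 × (A_2 × (A_3 × A_4))): 20×21 by 21×22 → 20×22, cost 20·21·22 = 9240; cumulative 18590. Total 18590.
Order B = (((A_1 × A_2) × A_3) × A_4): (A_1 × A_2): 20×21 by 21×17 → 20×17, cost 20·21·17 = 7140; ((A_1 × A_2) × A_3): 20×17 by 17×4 → 20×4, cost 20·17·4 = 1360; cumulative 8500; (((A_1 × A_2) × A_3) × A_4): 20×4 by 4×22 → 20×22, cost 20·4·22 = 1760; cumulative 10260. Total 10260.
Difference: |18590 − 10260| = 8330.

8330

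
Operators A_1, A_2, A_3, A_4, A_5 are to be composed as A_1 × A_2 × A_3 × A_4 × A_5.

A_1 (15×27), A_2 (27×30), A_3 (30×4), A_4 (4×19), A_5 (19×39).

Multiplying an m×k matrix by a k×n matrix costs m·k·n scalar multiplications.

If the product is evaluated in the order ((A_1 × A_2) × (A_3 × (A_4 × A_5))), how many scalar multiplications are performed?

(A_1 × A_2): 15×27 by 27×30 → 15×30, cost 15·27·30 = 12150
(A_4 × A_5): 4×19 by 19×39 → 4×39, cost 4·19·39 = 2964
(A_3 × (A_4 × A_5)): 30×4 by 4×39 → 30×39, cost 30·4·39 = 4680; cumulative 7644
((A_1 × A_2) × (A_3 × (A_4 × A_5))): 15×30 by 30×39 → 15×39, cost 15·30·39 = 17550; cumulative 37344
Total: 37344 scalar multiplications.

37344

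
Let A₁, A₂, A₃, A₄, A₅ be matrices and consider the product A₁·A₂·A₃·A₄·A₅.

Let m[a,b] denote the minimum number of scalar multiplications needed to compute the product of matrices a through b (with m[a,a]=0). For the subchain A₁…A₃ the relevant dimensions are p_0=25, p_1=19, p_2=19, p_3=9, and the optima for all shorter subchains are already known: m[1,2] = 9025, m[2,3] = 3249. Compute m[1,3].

m[1,3] = min over k∈[1,2] of m[1,k]+m[k+1,3]+p_{0}·p_k·p_{3}.
k=1: 0 + 3249 + 25·19·9 = 7524; k=2: 9025 + 0 + 25·19·9 = 13300.
Minimum: 7524 at k=1.

7524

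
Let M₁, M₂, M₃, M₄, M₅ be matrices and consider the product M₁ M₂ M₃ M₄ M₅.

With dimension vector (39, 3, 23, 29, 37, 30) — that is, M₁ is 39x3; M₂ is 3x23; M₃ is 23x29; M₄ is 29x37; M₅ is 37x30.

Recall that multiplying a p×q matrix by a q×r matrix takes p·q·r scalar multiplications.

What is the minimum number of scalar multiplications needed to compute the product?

Adjacent pairs: M₁M₂ = 39·3·23 = 2691; M₂M₃ = 3·23·29 = 2001; M₃M₄ = 23·29·37 = 24679; M₄M₅ = 29·37·30 = 32190.
Length 3: M₁..M₃: k=1: 0+2001+39·3·29=5394; k=2: 2691+0+39·23·29=28704 → min 5394 | M₂..M₄: k=2: 0+24679+3·23·37=27232; k=3: 2001+0+3·29·37=5220 → min 5220 | M₃..M₅: k=3: 0+32190+23·29·30=52200; k=4: 24679+0+23·37·30=50209 → min 50209.
Length 4: M₁..M₄: k=1: 0+5220+39·3·37=9549; k=2: 2691+24679+39·23·37=60559; k=3: 5394+0+39·29·37=47241 → min 9549 | M₂..M₅: k=2: 0+50209+3·23·30=52279; k=3: 2001+32190+3·29·30=36801; k=4: 5220+0+3·37·30=8550 → min 8550.
Length 5: M₁..M₅: k=1: 0+8550+39·3·30=12060; k=2: 2691+50209+39·23·30=79810; k=3: 5394+32190+39·29·30=71514; k=4: 9549+0+39·37·30=52839 → min 12060.
Optimal order: (M₁ (((M₂ M₃) M₄) M₅)) with cost 12060.

12060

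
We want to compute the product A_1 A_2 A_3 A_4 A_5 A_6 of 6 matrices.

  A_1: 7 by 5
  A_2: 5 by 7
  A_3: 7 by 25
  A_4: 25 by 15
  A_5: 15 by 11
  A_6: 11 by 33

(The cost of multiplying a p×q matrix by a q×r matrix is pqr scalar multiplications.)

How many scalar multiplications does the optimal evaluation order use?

6501

Adjacent pairs: A_1A_2 = 7·5·7 = 245; A_2A_3 = 5·7·25 = 875; A_3A_4 = 7·25·15 = 2625; A_4A_5 = 25·15·11 = 4125; A_5A_6 = 15·11·33 = 5445.
Length 3: A_1..A_3: k=1: 0+875+7·5·25=1750; k=2: 245+0+7·7·25=1470 → min 1470 | A_2..A_4: k=2: 0+2625+5·7·15=3150; k=3: 875+0+5·25·15=2750 → min 2750 | A_3..A_5: k=3: 0+4125+7·25·11=6050; k=4: 2625+0+7·15·11=3780 → min 3780 | A_4..A_6: k=4: 0+5445+25·15·33=17820; k=5: 4125+0+25·11·33=13200 → min 13200.
Length 4: A_1..A_4: k=1: 0+2750+7·5·15=3275; k=2: 245+2625+7·7·15=3605; k=3: 1470+0+7·25·15=4095 → min 3275 | A_2..A_5: k=2: 0+3780+5·7·11=4165; k=3: 875+4125+5·25·11=6375; k=4: 2750+0+5·15·11=3575 → min 3575 | A_3..A_6: k=3: 0+13200+7·25·33=18975; k=4: 2625+5445+7·15·33=11535; k=5: 3780+0+7·11·33=6321 → min 6321.
Length 5: A_1..A_5: k=1: 0+3575+7·5·11=3960; k=2: 245+3780+7·7·11=4564; k=3: 1470+4125+7·25·11=7520; k=4: 3275+0+7·15·11=4430 → min 3960 | A_2..A_6: k=2: 0+6321+5·7·33=7476; k=3: 875+13200+5·25·33=18200; k=4: 2750+5445+5·15·33=10670; k=5: 3575+0+5·11·33=5390 → min 5390.
Length 6: A_1..A_6: k=1: 0+5390+7·5·33=6545; k=2: 245+6321+7·7·33=8183; k=3: 1470+13200+7·25·33=20445; k=4: 3275+5445+7·15·33=12185; k=5: 3960+0+7·11·33=6501 → min 6501.
Optimal order: ((A_1 (((A_2 A_3) A_4) A_5)) A_6) with cost 6501.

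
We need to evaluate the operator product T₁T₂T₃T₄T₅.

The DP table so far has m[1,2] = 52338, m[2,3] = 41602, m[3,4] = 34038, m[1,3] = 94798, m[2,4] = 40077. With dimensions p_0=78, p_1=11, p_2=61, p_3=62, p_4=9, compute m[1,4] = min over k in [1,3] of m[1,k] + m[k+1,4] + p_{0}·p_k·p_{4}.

47799

m[1,4] = min over k∈[1,3] of m[1,k]+m[k+1,4]+p_{0}·p_k·p_{4}.
k=1: 0 + 40077 + 78·11·9 = 47799; k=2: 52338 + 34038 + 78·61·9 = 129198; k=3: 94798 + 0 + 78·62·9 = 138322.
Minimum: 47799 at k=1.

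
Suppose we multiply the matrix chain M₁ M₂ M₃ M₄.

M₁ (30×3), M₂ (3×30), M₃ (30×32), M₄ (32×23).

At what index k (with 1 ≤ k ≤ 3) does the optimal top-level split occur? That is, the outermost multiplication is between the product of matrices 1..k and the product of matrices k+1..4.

Adjacent pairs: M₁M₂ = 30·3·30 = 2700; M₂M₃ = 3·30·32 = 2880; M₃M₄ = 30·32·23 = 22080.
Length 3: M₁..M₃: k=1: 0+2880+30·3·32=5760; k=2: 2700+0+30·30·32=31500 → min 5760 | M₂..M₄: k=2: 0+22080+3·30·23=24150; k=3: 2880+0+3·32·23=5088 → min 5088.
Top-level splits: k=1: (M₁..M₁)·(M₂..M₄) → 0+5088+30·3·23 = 7158; k=2: (M₁..M₂)·(M₃..M₄) → 2700+22080+30·30·23 = 45480; k=3: (M₁..M₃)·(M₄..M₄) → 5760+0+30·32·23 = 27840.
Best split is after M₁, i.e. k = 1.

1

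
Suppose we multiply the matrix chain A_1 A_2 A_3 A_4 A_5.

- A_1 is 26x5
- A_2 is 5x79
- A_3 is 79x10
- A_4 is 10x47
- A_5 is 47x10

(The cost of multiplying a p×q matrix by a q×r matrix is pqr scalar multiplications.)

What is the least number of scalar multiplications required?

Adjacent pairs: A_1A_2 = 26·5·79 = 10270; A_2A_3 = 5·79·10 = 3950; A_3A_4 = 79·10·47 = 37130; A_4A_5 = 10·47·10 = 4700.
Length 3: A_1..A_3: k=1: 0+3950+26·5·10=5250; k=2: 10270+0+26·79·10=30810 → min 5250 | A_2..A_4: k=2: 0+37130+5·79·47=55695; k=3: 3950+0+5·10·47=6300 → min 6300 | A_3..A_5: k=3: 0+4700+79·10·10=12600; k=4: 37130+0+79·47·10=74260 → min 12600.
Length 4: A_1..A_4: k=1: 0+6300+26·5·47=12410; k=2: 10270+37130+26·79·47=143938; k=3: 5250+0+26·10·47=17470 → min 12410 | A_2..A_5: k=2: 0+12600+5·79·10=16550; k=3: 3950+4700+5·10·10=9150; k=4: 6300+0+5·47·10=8650 → min 8650.
Length 5: A_1..A_5: k=1: 0+8650+26·5·10=9950; k=2: 10270+12600+26·79·10=43410; k=3: 5250+4700+26·10·10=12550; k=4: 12410+0+26·47·10=24630 → min 9950.
Optimal order: (A_1 (((A_2 A_3) A_4) A_5)) with cost 9950.

9950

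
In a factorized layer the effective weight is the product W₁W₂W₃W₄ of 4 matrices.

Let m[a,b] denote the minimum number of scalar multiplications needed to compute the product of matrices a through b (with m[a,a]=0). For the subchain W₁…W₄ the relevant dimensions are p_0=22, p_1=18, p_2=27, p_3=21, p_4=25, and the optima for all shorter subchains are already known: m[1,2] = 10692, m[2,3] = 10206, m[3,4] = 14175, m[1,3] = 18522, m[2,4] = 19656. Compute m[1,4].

m[1,4] = min over k∈[1,3] of m[1,k]+m[k+1,4]+p_{0}·p_k·p_{4}.
k=1: 0 + 19656 + 22·18·25 = 29556; k=2: 10692 + 14175 + 22·27·25 = 39717; k=3: 18522 + 0 + 22·21·25 = 30072.
Minimum: 29556 at k=1.

29556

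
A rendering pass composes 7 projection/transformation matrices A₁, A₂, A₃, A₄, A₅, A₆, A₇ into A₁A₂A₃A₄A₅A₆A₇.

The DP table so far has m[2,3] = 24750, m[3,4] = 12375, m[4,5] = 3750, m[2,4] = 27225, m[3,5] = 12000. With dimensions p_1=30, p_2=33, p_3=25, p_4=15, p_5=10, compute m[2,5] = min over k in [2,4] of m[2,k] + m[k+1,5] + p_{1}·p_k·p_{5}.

m[2,5] = min over k∈[2,4] of m[2,k]+m[k+1,5]+p_{1}·p_k·p_{5}.
k=2: 0 + 12000 + 30·33·10 = 21900; k=3: 24750 + 3750 + 30·25·10 = 36000; k=4: 27225 + 0 + 30·15·10 = 31725.
Minimum: 21900 at k=2.

21900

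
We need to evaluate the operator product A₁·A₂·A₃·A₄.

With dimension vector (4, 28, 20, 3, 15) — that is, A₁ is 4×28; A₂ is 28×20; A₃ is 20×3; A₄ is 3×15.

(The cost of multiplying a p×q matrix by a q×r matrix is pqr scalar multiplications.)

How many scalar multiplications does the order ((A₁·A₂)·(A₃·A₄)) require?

(A₁·A₂): 4×28 by 28×20 → 4×20, cost 4·28·20 = 2240
(A₃·A₄): 20×3 by 3×15 → 20×15, cost 20·3·15 = 900
((A₁·A₂)·(A₃·A₄)): 4×20 by 20×15 → 4×15, cost 4·20·15 = 1200; cumulative 4340
Total: 4340 scalar multiplications.

4340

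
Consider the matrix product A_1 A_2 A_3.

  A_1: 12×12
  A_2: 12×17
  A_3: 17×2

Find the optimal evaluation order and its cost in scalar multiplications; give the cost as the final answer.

(A_1 (A_2 A_3)): cost 696.
((A_1 A_2) A_3): cost 2856.
Optimal: (A_1 (A_2 A_3)) with cost 696.

696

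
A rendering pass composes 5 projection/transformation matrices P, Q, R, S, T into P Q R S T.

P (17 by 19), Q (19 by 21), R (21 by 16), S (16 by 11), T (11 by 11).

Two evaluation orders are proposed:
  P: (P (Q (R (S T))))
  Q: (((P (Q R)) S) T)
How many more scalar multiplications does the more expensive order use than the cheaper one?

Order P = (P (Q (R (S T)))): (S T): 16×11 by 11×11 → 16×11, cost 16·11·11 = 1936; (R (S T)): 21×16 by 16×11 → 21×11, cost 21·16·11 = 3696; cumulative 5632; (Q (R (S T))): 19×21 by 21×11 → 19×11, cost 19·21·11 = 4389; cumulative 10021; (P (Q (R (S T)))): 17×19 by 19×11 → 17×11, cost 17·19·11 = 3553; cumulative 13574. Total 13574.
Order Q = (((P (Q R)) S) T): (Q R): 19×21 by 21×16 → 19×16, cost 19·21·16 = 6384; (P (Q R)): 17×19 by 19×16 → 17×16, cost 17·19·16 = 5168; cumulative 11552; ((P (Q R)) S): 17×16 by 16×11 → 17×11, cost 17·16·11 = 2992; cumulative 14544; (((P (Q R)) S) T): 17×11 by 11×11 → 17×11, cost 17·11·11 = 2057; cumulative 16601. Total 16601.
Difference: |13574 − 16601| = 3027.

3027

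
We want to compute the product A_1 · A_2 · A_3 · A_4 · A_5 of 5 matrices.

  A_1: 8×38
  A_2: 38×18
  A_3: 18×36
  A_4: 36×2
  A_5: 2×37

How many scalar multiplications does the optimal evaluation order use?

3864

Adjacent pairs: A_1A_2 = 8·38·18 = 5472; A_2A_3 = 38·18·36 = 24624; A_3A_4 = 18·36·2 = 1296; A_4A_5 = 36·2·37 = 2664.
Length 3: A_1..A_3: k=1: 0+24624+8·38·36=35568; k=2: 5472+0+8·18·36=10656 → min 10656 | A_2..A_4: k=2: 0+1296+38·18·2=2664; k=3: 24624+0+38·36·2=27360 → min 2664 | A_3..A_5: k=3: 0+2664+18·36·37=26640; k=4: 1296+0+18·2·37=2628 → min 2628.
Length 4: A_1..A_4: k=1: 0+2664+8·38·2=3272; k=2: 5472+1296+8·18·2=7056; k=3: 10656+0+8·36·2=11232 → min 3272 | A_2..A_5: k=2: 0+2628+38·18·37=27936; k=3: 24624+2664+38·36·37=77904; k=4: 2664+0+38·2·37=5476 → min 5476.
Length 5: A_1..A_5: k=1: 0+5476+8·38·37=16724; k=2: 5472+2628+8·18·37=13428; k=3: 10656+2664+8·36·37=23976; k=4: 3272+0+8·2·37=3864 → min 3864.
Optimal order: ((A_1 · (A_2 · (A_3 · A_4))) · A_5) with cost 3864.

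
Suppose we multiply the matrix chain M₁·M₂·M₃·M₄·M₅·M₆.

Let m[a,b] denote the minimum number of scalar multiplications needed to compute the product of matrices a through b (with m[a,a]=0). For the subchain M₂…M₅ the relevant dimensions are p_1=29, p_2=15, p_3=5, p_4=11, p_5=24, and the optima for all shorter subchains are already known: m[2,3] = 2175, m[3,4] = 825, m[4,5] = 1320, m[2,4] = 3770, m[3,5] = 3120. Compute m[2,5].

6975

m[2,5] = min over k∈[2,4] of m[2,k]+m[k+1,5]+p_{1}·p_k·p_{5}.
k=2: 0 + 3120 + 29·15·24 = 13560; k=3: 2175 + 1320 + 29·5·24 = 6975; k=4: 3770 + 0 + 29·11·24 = 11426.
Minimum: 6975 at k=3.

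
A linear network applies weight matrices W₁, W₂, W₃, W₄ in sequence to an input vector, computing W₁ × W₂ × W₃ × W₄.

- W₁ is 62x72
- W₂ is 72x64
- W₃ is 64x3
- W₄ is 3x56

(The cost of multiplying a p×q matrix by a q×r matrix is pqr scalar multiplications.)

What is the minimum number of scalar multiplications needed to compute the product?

Adjacent pairs: W₁W₂ = 62·72·64 = 285696; W₂W₃ = 72·64·3 = 13824; W₃W₄ = 64·3·56 = 10752.
Length 3: W₁..W₃: k=1: 0+13824+62·72·3=27216; k=2: 285696+0+62·64·3=297600 → min 27216 | W₂..W₄: k=2: 0+10752+72·64·56=268800; k=3: 13824+0+72·3·56=25920 → min 25920.
Length 4: W₁..W₄: k=1: 0+25920+62·72·56=275904; k=2: 285696+10752+62·64·56=518656; k=3: 27216+0+62·3·56=37632 → min 37632.
Optimal order: ((W₁ × (W₂ × W₃)) × W₄) with cost 37632.

37632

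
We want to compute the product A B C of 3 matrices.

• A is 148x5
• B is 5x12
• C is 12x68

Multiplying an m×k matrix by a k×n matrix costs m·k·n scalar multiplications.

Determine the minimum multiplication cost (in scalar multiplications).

Order (A (B C)): (B C): 5×12 by 12×68 → 5×68, cost 5·12·68 = 4080; (A (B C)): 148×5 by 5×68 → 148×68, cost 148·5·68 = 50320; cumulative 54400. Total 54400.
Order ((A B) C): (A B): 148×5 by 5×12 → 148×12, cost 148·5·12 = 8880; ((A B) C): 148×12 by 12×68 → 148×68, cost 148·12·68 = 120768; cumulative 129648. Total 129648.
Minimum: 54400.

54400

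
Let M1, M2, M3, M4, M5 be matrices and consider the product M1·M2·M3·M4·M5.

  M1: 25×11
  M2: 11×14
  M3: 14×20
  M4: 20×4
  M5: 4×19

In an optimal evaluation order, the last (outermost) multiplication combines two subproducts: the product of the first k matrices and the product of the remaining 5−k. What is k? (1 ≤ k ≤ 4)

Adjacent pairs: M1M2 = 25·11·14 = 3850; M2M3 = 11·14·20 = 3080; M3M4 = 14·20·4 = 1120; M4M5 = 20·4·19 = 1520.
Length 3: M1..M3: k=1: 0+3080+25·11·20=8580; k=2: 3850+0+25·14·20=10850 → min 8580 | M2..M4: k=2: 0+1120+11·14·4=1736; k=3: 3080+0+11·20·4=3960 → min 1736 | M3..M5: k=3: 0+1520+14·20·19=6840; k=4: 1120+0+14·4·19=2184 → min 2184.
Length 4: M1..M4: k=1: 0+1736+25·11·4=2836; k=2: 3850+1120+25·14·4=6370; k=3: 8580+0+25·20·4=10580 → min 2836 | M2..M5: k=2: 0+2184+11·14·19=5110; k=3: 3080+1520+11·20·19=8780; k=4: 1736+0+11·4·19=2572 → min 2572.
Top-level splits: k=1: (M1..M1)·(M2..M5) → 0+2572+25·11·19 = 7797; k=2: (M1..M2)·(M3..M5) → 3850+2184+25·14·19 = 12684; k=3: (M1..M3)·(M4..M5) → 8580+1520+25·20·19 = 19600; k=4: (M1..M4)·(M5..M5) → 2836+0+25·4·19 = 4736.
Best split is after M4, i.e. k = 4.

4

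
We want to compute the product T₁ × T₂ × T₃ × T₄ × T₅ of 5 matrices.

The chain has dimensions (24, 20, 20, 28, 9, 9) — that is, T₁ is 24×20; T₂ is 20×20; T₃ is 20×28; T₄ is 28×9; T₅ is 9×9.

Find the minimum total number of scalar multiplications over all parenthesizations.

14580

Adjacent pairs: T₁T₂ = 24·20·20 = 9600; T₂T₃ = 20·20·28 = 11200; T₃T₄ = 20·28·9 = 5040; T₄T₅ = 28·9·9 = 2268.
Length 3: T₁..T₃: k=1: 0+11200+24·20·28=24640; k=2: 9600+0+24·20·28=23040 → min 23040 | T₂..T₄: k=2: 0+5040+20·20·9=8640; k=3: 11200+0+20·28·9=16240 → min 8640 | T₃..T₅: k=3: 0+2268+20·28·9=7308; k=4: 5040+0+20·9·9=6660 → min 6660.
Length 4: T₁..T₄: k=1: 0+8640+24·20·9=12960; k=2: 9600+5040+24·20·9=18960; k=3: 23040+0+24·28·9=29088 → min 12960 | T₂..T₅: k=2: 0+6660+20·20·9=10260; k=3: 11200+2268+20·28·9=18508; k=4: 8640+0+20·9·9=10260 → min 10260.
Length 5: T₁..T₅: k=1: 0+10260+24·20·9=14580; k=2: 9600+6660+24·20·9=20580; k=3: 23040+2268+24·28·9=31356; k=4: 12960+0+24·9·9=14904 → min 14580.
Optimal order: (T₁ × (T₂ × ((T₃ × T₄) × T₅))) with cost 14580.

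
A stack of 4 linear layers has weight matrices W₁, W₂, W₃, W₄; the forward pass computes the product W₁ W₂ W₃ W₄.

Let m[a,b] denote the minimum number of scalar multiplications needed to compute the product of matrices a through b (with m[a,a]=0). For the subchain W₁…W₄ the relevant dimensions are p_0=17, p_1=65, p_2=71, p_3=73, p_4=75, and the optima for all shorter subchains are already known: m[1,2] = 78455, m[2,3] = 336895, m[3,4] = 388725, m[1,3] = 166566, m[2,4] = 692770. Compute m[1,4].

259641

m[1,4] = min over k∈[1,3] of m[1,k]+m[k+1,4]+p_{0}·p_k·p_{4}.
k=1: 0 + 692770 + 17·65·75 = 775645; k=2: 78455 + 388725 + 17·71·75 = 557705; k=3: 166566 + 0 + 17·73·75 = 259641.
Minimum: 259641 at k=3.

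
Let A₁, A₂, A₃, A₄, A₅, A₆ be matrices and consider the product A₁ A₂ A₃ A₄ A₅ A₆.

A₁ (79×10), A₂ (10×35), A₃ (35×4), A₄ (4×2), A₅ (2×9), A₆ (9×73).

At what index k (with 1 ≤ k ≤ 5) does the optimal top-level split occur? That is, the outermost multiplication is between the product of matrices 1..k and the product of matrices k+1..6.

4

Adjacent pairs: A₁A₂ = 79·10·35 = 27650; A₂A₃ = 10·35·4 = 1400; A₃A₄ = 35·4·2 = 280; A₄A₅ = 4·2·9 = 72; A₅A₆ = 2·9·73 = 1314.
Length 3: A₁..A₃: k=1: 0+1400+79·10·4=4560; k=2: 27650+0+79·35·4=38710 → min 4560 | A₂..A₄: k=2: 0+280+10·35·2=980; k=3: 1400+0+10·4·2=1480 → min 980 | A₃..A₅: k=3: 0+72+35·4·9=1332; k=4: 280+0+35·2·9=910 → min 910 | A₄..A₆: k=4: 0+1314+4·2·73=1898; k=5: 72+0+4·9·73=2700 → min 1898.
Length 4: A₁..A₄: k=1: 0+980+79·10·2=2560; k=2: 27650+280+79·35·2=33460; k=3: 4560+0+79·4·2=5192 → min 2560 | A₂..A₅: k=2: 0+910+10·35·9=4060; k=3: 1400+72+10·4·9=1832; k=4: 980+0+10·2·9=1160 → min 1160 | A₃..A₆: k=3: 0+1898+35·4·73=12118; k=4: 280+1314+35·2·73=6704; k=5: 910+0+35·9·73=23905 → min 6704.
Length 5: A₁..A₅: k=1: 0+1160+79·10·9=8270; k=2: 27650+910+79·35·9=53445; k=3: 4560+72+79·4·9=7476; k=4: 2560+0+79·2·9=3982 → min 3982 | A₂..A₆: k=2: 0+6704+10·35·73=32254; k=3: 1400+1898+10·4·73=6218; k=4: 980+1314+10·2·73=3754; k=5: 1160+0+10·9·73=7730 → min 3754.
Top-level splits: k=1: (A₁..A₁)·(A₂..A₆) → 0+3754+79·10·73 = 61424; k=2: (A₁..A₂)·(A₃..A₆) → 27650+6704+79·35·73 = 236199; k=3: (A₁..A₃)·(A₄..A₆) → 4560+1898+79·4·73 = 29526; k=4: (A₁..A₄)·(A₅..A₆) → 2560+1314+79·2·73 = 15408; k=5: (A₁..A₅)·(A₆..A₆) → 3982+0+79·9·73 = 55885.
Best split is after A₄, i.e. k = 4.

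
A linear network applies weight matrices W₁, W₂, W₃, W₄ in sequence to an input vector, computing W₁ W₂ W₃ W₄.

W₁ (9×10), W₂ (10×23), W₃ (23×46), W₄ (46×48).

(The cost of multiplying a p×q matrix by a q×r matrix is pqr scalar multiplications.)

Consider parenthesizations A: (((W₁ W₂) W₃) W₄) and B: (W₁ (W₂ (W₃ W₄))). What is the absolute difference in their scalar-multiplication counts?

Order A = (((W₁ W₂) W₃) W₄): (W₁ W₂): 9×10 by 10×23 → 9×23, cost 9·10·23 = 2070; ((W₁ W₂) W₃): 9×23 by 23×46 → 9×46, cost 9·23·46 = 9522; cumulative 11592; (((W₁ W₂) W₃) W₄): 9×46 by 46×48 → 9×48, cost 9·46·48 = 19872; cumulative 31464. Total 31464.
Order B = (W₁ (W₂ (W₃ W₄))): (W₃ W₄): 23×46 by 46×48 → 23×48, cost 23·46·48 = 50784; (W₂ (W₃ W₄)): 10×23 by 23×48 → 10×48, cost 10·23·48 = 11040; cumulative 61824; (W₁ (W₂ (W₃ W₄))): 9×10 by 10×48 → 9×48, cost 9·10·48 = 4320; cumulative 66144. Total 66144.
Difference: |31464 − 66144| = 34680.

34680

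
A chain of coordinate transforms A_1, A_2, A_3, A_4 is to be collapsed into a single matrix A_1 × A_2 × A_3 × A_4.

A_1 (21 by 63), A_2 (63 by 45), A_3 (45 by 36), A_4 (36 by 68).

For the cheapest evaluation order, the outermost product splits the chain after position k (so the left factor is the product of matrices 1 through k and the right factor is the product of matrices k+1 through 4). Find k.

Adjacent pairs: A_1A_2 = 21·63·45 = 59535; A_2A_3 = 63·45·36 = 102060; A_3A_4 = 45·36·68 = 110160.
Length 3: A_1..A_3: k=1: 0+102060+21·63·36=149688; k=2: 59535+0+21·45·36=93555 → min 93555 | A_2..A_4: k=2: 0+110160+63·45·68=302940; k=3: 102060+0+63·36·68=256284 → min 256284.
Top-level splits: k=1: (A_1..A_1)·(A_2..A_4) → 0+256284+21·63·68 = 346248; k=2: (A_1..A_2)·(A_3..A_4) → 59535+110160+21·45·68 = 233955; k=3: (A_1..A_3)·(A_4..A_4) → 93555+0+21·36·68 = 144963.
Best split is after A_3, i.e. k = 3.

3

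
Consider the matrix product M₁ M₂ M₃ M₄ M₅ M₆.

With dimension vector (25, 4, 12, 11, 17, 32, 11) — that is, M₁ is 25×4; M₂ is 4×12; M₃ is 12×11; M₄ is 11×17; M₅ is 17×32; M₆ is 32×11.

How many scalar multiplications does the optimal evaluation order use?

Adjacent pairs: M₁M₂ = 25·4·12 = 1200; M₂M₃ = 4·12·11 = 528; M₃M₄ = 12·11·17 = 2244; M₄M₅ = 11·17·32 = 5984; M₅M₆ = 17·32·11 = 5984.
Length 3: M₁..M₃: k=1: 0+528+25·4·11=1628; k=2: 1200+0+25·12·11=4500 → min 1628 | M₂..M₄: k=2: 0+2244+4·12·17=3060; k=3: 528+0+4·11·17=1276 → min 1276 | M₃..M₅: k=3: 0+5984+12·11·32=10208; k=4: 2244+0+12·17·32=8772 → min 8772 | M₄..M₆: k=4: 0+5984+11·17·11=8041; k=5: 5984+0+11·32·11=9856 → min 8041.
Length 4: M₁..M₄: k=1: 0+1276+25·4·17=2976; k=2: 1200+2244+25·12·17=8544; k=3: 1628+0+25·11·17=6303 → min 2976 | M₂..M₅: k=2: 0+8772+4·12·32=10308; k=3: 528+5984+4·11·32=7920; k=4: 1276+0+4·17·32=3452 → min 3452 | M₃..M₆: k=3: 0+8041+12·11·11=9493; k=4: 2244+5984+12·17·11=10472; k=5: 8772+0+12·32·11=12996 → min 9493.
Length 5: M₁..M₅: k=1: 0+3452+25·4·32=6652; k=2: 1200+8772+25·12·32=19572; k=3: 1628+5984+25·11·32=16412; k=4: 2976+0+25·17·32=16576 → min 6652 | M₂..M₆: k=2: 0+9493+4·12·11=10021; k=3: 528+8041+4·11·11=9053; k=4: 1276+5984+4·17·11=8008; k=5: 3452+0+4·32·11=4860 → min 4860.
Length 6: M₁..M₆: k=1: 0+4860+25·4·11=5960; k=2: 1200+9493+25·12·11=13993; k=3: 1628+8041+25·11·11=12694; k=4: 2976+5984+25·17·11=13635; k=5: 6652+0+25·32·11=15452 → min 5960.
Optimal order: (M₁ ((((M₂ M₃) M₄) M₅) M₆)) with cost 5960.

5960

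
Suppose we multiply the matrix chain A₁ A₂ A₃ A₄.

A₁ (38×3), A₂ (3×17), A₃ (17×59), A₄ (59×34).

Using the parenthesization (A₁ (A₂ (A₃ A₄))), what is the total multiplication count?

(A₃ A₄): 17×59 by 59×34 → 17×34, cost 17·59·34 = 34102
(A₂ (A₃ A₄)): 3×17 by 17×34 → 3×34, cost 3·17·34 = 1734; cumulative 35836
(A₁ (A₂ (A₃ A₄))): 38×3 by 3×34 → 38×34, cost 38·3·34 = 3876; cumulative 39712
Total: 39712 scalar multiplications.

39712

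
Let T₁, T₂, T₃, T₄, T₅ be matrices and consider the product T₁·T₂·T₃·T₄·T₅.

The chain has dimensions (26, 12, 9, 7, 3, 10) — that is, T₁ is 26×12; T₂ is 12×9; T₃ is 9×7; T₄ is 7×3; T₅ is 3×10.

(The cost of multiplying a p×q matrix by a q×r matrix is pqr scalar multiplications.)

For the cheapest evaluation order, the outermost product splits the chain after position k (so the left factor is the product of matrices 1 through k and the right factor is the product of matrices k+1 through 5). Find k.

4

Adjacent pairs: T₁T₂ = 26·12·9 = 2808; T₂T₃ = 12·9·7 = 756; T₃T₄ = 9·7·3 = 189; T₄T₅ = 7·3·10 = 210.
Length 3: T₁..T₃: k=1: 0+756+26·12·7=2940; k=2: 2808+0+26·9·7=4446 → min 2940 | T₂..T₄: k=2: 0+189+12·9·3=513; k=3: 756+0+12·7·3=1008 → min 513 | T₃..T₅: k=3: 0+210+9·7·10=840; k=4: 189+0+9·3·10=459 → min 459.
Length 4: T₁..T₄: k=1: 0+513+26·12·3=1449; k=2: 2808+189+26·9·3=3699; k=3: 2940+0+26·7·3=3486 → min 1449 | T₂..T₅: k=2: 0+459+12·9·10=1539; k=3: 756+210+12·7·10=1806; k=4: 513+0+12·3·10=873 → min 873.
Top-level splits: k=1: (T₁..T₁)·(T₂..T₅) → 0+873+26·12·10 = 3993; k=2: (T₁..T₂)·(T₃..T₅) → 2808+459+26·9·10 = 5607; k=3: (T₁..T₃)·(T₄..T₅) → 2940+210+26·7·10 = 4970; k=4: (T₁..T₄)·(T₅..T₅) → 1449+0+26·3·10 = 2229.
Best split is after T₄, i.e. k = 4.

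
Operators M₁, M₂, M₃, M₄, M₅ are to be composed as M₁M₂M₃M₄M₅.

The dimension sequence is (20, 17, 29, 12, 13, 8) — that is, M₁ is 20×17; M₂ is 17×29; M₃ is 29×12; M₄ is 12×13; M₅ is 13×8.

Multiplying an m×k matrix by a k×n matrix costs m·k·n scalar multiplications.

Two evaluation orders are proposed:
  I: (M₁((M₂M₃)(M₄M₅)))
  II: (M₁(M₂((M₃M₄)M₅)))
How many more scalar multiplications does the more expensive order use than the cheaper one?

Order I = (M₁((M₂M₃)(M₄M₅))): (M₂M₃): 17×29 by 29×12 → 17×12, cost 17·29·12 = 5916; (M₄M₅): 12×13 by 13×8 → 12×8, cost 12·13·8 = 1248; ((M₂M₃)(M₄M₅)): 17×12 by 12×8 → 17×8, cost 17·12·8 = 1632; cumulative 8796; (M₁((M₂M₃)(M₄M₅))): 20×17 by 17×8 → 20×8, cost 20·17·8 = 2720; cumulative 11516. Total 11516.
Order II = (M₁(M₂((M₃M₄)M₅))): (M₃M₄): 29×12 by 12×13 → 29×13, cost 29·12·13 = 4524; ((M₃M₄)M₅): 29×13 by 13×8 → 29×8, cost 29·13·8 = 3016; cumulative 7540; (M₂((M₃M₄)M₅)): 17×29 by 29×8 → 17×8, cost 17·29·8 = 3944; cumulative 11484; (M₁(M₂((M₃M₄)M₅))): 20×17 by 17×8 → 20×8, cost 20·17·8 = 2720; cumulative 14204. Total 14204.
Difference: |11516 − 14204| = 2688.

2688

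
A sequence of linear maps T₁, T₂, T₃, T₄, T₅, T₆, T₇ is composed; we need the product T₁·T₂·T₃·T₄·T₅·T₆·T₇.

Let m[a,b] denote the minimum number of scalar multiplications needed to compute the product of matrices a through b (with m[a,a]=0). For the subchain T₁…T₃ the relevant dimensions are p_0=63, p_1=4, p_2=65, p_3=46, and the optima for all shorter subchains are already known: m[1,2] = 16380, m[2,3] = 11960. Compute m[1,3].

23552

m[1,3] = min over k∈[1,2] of m[1,k]+m[k+1,3]+p_{0}·p_k·p_{3}.
k=1: 0 + 11960 + 63·4·46 = 23552; k=2: 16380 + 0 + 63·65·46 = 204750.
Minimum: 23552 at k=1.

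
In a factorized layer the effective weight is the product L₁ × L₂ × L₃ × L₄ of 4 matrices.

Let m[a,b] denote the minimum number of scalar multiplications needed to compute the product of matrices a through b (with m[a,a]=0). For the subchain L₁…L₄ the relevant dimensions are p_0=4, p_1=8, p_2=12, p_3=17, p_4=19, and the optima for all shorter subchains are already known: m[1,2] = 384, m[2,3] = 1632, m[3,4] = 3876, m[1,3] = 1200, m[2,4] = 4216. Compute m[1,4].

m[1,4] = min over k∈[1,3] of m[1,k]+m[k+1,4]+p_{0}·p_k·p_{4}.
k=1: 0 + 4216 + 4·8·19 = 4824; k=2: 384 + 3876 + 4·12·19 = 5172; k=3: 1200 + 0 + 4·17·19 = 2492.
Minimum: 2492 at k=3.

2492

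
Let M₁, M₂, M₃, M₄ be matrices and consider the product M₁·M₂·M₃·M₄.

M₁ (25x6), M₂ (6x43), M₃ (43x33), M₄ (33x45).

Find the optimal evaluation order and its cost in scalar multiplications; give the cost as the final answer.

Adjacent pairs: M₁M₂ = 25·6·43 = 6450; M₂M₃ = 6·43·33 = 8514; M₃M₄ = 43·33·45 = 63855.
Length 3: M₁..M₃: k=1: 0+8514+25·6·33=13464; k=2: 6450+0+25·43·33=41925 → min 13464 | M₂..M₄: k=2: 0+63855+6·43·45=75465; k=3: 8514+0+6·33·45=17424 → min 17424.
Length 4: M₁..M₄: k=1: 0+17424+25·6·45=24174; k=2: 6450+63855+25·43·45=118680; k=3: 13464+0+25·33·45=50589 → min 24174.
Optimal parenthesization: (M₁·((M₂·M₃)·M₄)) with cost 24174.

24174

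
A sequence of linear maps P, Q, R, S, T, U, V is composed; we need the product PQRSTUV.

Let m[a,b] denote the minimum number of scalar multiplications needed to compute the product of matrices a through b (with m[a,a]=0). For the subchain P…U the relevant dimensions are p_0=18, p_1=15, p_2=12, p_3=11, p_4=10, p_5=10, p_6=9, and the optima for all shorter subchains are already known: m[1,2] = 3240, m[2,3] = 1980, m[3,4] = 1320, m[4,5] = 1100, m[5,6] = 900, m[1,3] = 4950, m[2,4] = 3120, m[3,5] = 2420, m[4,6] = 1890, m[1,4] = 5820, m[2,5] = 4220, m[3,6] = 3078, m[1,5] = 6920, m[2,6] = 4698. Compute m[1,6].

7128

m[1,6] = min over k∈[1,5] of m[1,k]+m[k+1,6]+p_{0}·p_k·p_{6}.
k=1: 0 + 4698 + 18·15·9 = 7128; k=2: 3240 + 3078 + 18·12·9 = 8262; k=3: 4950 + 1890 + 18·11·9 = 8622; k=4: 5820 + 900 + 18·10·9 = 8340; k=5: 6920 + 0 + 18·10·9 = 8540.
Minimum: 7128 at k=1.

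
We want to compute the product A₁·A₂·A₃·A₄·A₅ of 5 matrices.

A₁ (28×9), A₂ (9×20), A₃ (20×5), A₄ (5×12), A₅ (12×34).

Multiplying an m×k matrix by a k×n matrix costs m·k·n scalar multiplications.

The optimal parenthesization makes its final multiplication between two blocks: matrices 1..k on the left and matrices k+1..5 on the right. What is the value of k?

3

Adjacent pairs: A₁A₂ = 28·9·20 = 5040; A₂A₃ = 9·20·5 = 900; A₃A₄ = 20·5·12 = 1200; A₄A₅ = 5·12·34 = 2040.
Length 3: A₁..A₃: k=1: 0+900+28·9·5=2160; k=2: 5040+0+28·20·5=7840 → min 2160 | A₂..A₄: k=2: 0+1200+9·20·12=3360; k=3: 900+0+9·5·12=1440 → min 1440 | A₃..A₅: k=3: 0+2040+20·5·34=5440; k=4: 1200+0+20·12·34=9360 → min 5440.
Length 4: A₁..A₄: k=1: 0+1440+28·9·12=4464; k=2: 5040+1200+28·20·12=12960; k=3: 2160+0+28·5·12=3840 → min 3840 | A₂..A₅: k=2: 0+5440+9·20·34=11560; k=3: 900+2040+9·5·34=4470; k=4: 1440+0+9·12·34=5112 → min 4470.
Top-level splits: k=1: (A₁..A₁)·(A₂..A₅) → 0+4470+28·9·34 = 13038; k=2: (A₁..A₂)·(A₃..A₅) → 5040+5440+28·20·34 = 29520; k=3: (A₁..A₃)·(A₄..A₅) → 2160+2040+28·5·34 = 8960; k=4: (A₁..A₄)·(A₅..A₅) → 3840+0+28·12·34 = 15264.
Best split is after A₃, i.e. k = 3.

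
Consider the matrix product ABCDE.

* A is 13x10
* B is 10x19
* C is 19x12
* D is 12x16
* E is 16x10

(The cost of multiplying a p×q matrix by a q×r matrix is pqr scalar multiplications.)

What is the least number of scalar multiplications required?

Adjacent pairs: AB = 13·10·19 = 2470; BC = 10·19·12 = 2280; CD = 19·12·16 = 3648; DE = 12·16·10 = 1920.
Length 3: A..C: k=1: 0+2280+13·10·12=3840; k=2: 2470+0+13·19·12=5434 → min 3840 | B..D: k=2: 0+3648+10·19·16=6688; k=3: 2280+0+10·12·16=4200 → min 4200 | C..E: k=3: 0+1920+19·12·10=4200; k=4: 3648+0+19·16·10=6688 → min 4200.
Length 4: A..D: k=1: 0+4200+13·10·16=6280; k=2: 2470+3648+13·19·16=10070; k=3: 3840+0+13·12·16=6336 → min 6280 | B..E: k=2: 0+4200+10·19·10=6100; k=3: 2280+1920+10·12·10=5400; k=4: 4200+0+10·16·10=5800 → min 5400.
Length 5: A..E: k=1: 0+5400+13·10·10=6700; k=2: 2470+4200+13·19·10=9140; k=3: 3840+1920+13·12·10=7320; k=4: 6280+0+13·16·10=8360 → min 6700.
Optimal order: (A((BC)(DE))) with cost 6700.

6700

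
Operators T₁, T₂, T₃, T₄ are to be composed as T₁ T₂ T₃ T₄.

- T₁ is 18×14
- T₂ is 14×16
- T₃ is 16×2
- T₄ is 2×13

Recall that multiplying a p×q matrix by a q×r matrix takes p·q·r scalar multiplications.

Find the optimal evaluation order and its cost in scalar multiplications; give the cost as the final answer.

Adjacent pairs: T₁T₂ = 18·14·16 = 4032; T₂T₃ = 14·16·2 = 448; T₃T₄ = 16·2·13 = 416.
Length 3: T₁..T₃: k=1: 0+448+18·14·2=952; k=2: 4032+0+18·16·2=4608 → min 952 | T₂..T₄: k=2: 0+416+14·16·13=3328; k=3: 448+0+14·2·13=812 → min 812.
Length 4: T₁..T₄: k=1: 0+812+18·14·13=4088; k=2: 4032+416+18·16·13=8192; k=3: 952+0+18·2·13=1420 → min 1420.
Optimal parenthesization: ((T₁ (T₂ T₃)) T₄) with cost 1420.

1420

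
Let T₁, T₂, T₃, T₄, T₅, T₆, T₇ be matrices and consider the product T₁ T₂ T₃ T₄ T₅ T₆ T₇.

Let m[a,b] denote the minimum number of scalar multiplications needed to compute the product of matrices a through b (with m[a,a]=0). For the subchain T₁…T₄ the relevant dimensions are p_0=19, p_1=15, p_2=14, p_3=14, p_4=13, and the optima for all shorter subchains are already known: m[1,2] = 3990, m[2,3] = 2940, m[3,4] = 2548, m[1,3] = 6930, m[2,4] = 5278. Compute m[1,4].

m[1,4] = min over k∈[1,3] of m[1,k]+m[k+1,4]+p_{0}·p_k·p_{4}.
k=1: 0 + 5278 + 19·15·13 = 8983; k=2: 3990 + 2548 + 19·14·13 = 9996; k=3: 6930 + 0 + 19·14·13 = 10388.
Minimum: 8983 at k=1.

8983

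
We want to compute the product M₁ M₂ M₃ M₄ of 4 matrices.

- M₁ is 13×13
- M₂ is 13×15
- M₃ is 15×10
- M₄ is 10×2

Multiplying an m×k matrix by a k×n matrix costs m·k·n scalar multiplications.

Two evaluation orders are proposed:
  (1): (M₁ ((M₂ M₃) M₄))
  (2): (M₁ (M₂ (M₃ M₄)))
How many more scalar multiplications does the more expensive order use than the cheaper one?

1520

Order (1) = (M₁ ((M₂ M₃) M₄)): (M₂ M₃): 13×15 by 15×10 → 13×10, cost 13·15·10 = 1950; ((M₂ M₃) M₄): 13×10 by 10×2 → 13×2, cost 13·10·2 = 260; cumulative 2210; (M₁ ((M₂ M₃) M₄)): 13×13 by 13×2 → 13×2, cost 13·13·2 = 338; cumulative 2548. Total 2548.
Order (2) = (M₁ (M₂ (M₃ M₄))): (M₃ M₄): 15×10 by 10×2 → 15×2, cost 15·10·2 = 300; (M₂ (M₃ M₄)): 13×15 by 15×2 → 13×2, cost 13·15·2 = 390; cumulative 690; (M₁ (M₂ (M₃ M₄))): 13×13 by 13×2 → 13×2, cost 13·13·2 = 338; cumulative 1028. Total 1028.
Difference: |2548 − 1028| = 1520.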